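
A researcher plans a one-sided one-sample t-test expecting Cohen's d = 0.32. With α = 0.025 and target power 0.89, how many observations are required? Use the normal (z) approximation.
n = 100

Sample size formula (one-sample t-test, normal approximation):
n = ((z_α + z_β) / d)²

z_α = 1.960 (for α = 0.025, one-sided)
z_β = 1.227 (for power = 0.89)
d = 0.32

n = ((1.960 + 1.227) / 0.32)²
n = (9.959)²
n ≈ 99.18
Round up to the next whole number: n = 100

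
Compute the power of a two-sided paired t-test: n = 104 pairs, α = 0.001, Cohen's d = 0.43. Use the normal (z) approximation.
Power ≈ 0.86

Power calculation (paired t-test, normal approximation):
z_β = d · √n - z_{α/2}
z_β = 0.43 · √104 - 3.291
z_β = 0.43 · 10.198 - 3.291
z_β = 1.095

Power = Φ(z_β) = Φ(1.095) ≈ 0.863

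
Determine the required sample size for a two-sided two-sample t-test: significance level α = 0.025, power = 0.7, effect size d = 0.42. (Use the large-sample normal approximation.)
n = 87 per group

Sample size formula (two-sample t-test, normal approximation):
n = 2 · ((z_{α/2} + z_β) / d)²

z_{α/2} = 2.241 (for α = 0.025, two-sided)
z_β = 0.524 (for power = 0.7)
d = 0.42

n = 2 · ((2.241 + 0.524) / 0.42)²
n = 2 · (6.583)²
n ≈ 86.67
Round up to the next whole number: n = 87 per group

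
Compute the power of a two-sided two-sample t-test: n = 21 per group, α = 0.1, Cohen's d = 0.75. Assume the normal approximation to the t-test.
Power ≈ 0.78

Power calculation (two-sample t-test, normal approximation):
z_β = d · √(n/2) - z_{α/2}
z_β = 0.75 · √(21/2) - 1.645
z_β = 0.75 · 3.240 - 1.645
z_β = 0.785

Power = Φ(z_β) = Φ(0.785) ≈ 0.784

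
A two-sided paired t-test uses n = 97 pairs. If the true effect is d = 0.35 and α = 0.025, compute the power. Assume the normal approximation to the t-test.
Power ≈ 0.89

Power calculation (paired t-test, normal approximation):
z_β = d · √n - z_{α/2}
z_β = 0.35 · √97 - 2.241
z_β = 0.35 · 9.849 - 2.241
z_β = 1.206

Power = Φ(z_β) = Φ(1.206) ≈ 0.886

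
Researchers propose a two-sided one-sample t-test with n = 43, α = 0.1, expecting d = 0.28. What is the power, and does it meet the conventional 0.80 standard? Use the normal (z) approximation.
Power ≈ 0.58; the study is underpowered (power < 0.80)

Power calculation (one-sample t-test, normal approximation):
z_β = d · √n - z_{α/2}
z_β = 0.28 · √43 - 1.645
z_β = 0.28 · 6.557 - 1.645
z_β = 0.191

Power = Φ(z_β) = Φ(0.191) ≈ 0.576

Effect size d = 0.28 is small by Cohen's convention (0.2/0.5/0.8).

Threshold: power ≥ 0.80 is conventionally adequate.
Power ≈ 0.58 → the study is underpowered (power < 0.80).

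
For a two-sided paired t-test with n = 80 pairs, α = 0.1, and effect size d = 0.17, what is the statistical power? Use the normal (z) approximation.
Power ≈ 0.45

Power calculation (paired t-test, normal approximation):
z_β = d · √n - z_{α/2}
z_β = 0.17 · √80 - 1.645
z_β = 0.17 · 8.944 - 1.645
z_β = -0.124

Power = Φ(z_β) = Φ(-0.124) ≈ 0.451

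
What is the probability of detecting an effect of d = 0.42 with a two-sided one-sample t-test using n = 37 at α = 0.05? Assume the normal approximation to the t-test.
Power ≈ 0.72

Power calculation (one-sample t-test, normal approximation):
z_β = d · √n - z_{α/2}
z_β = 0.42 · √37 - 1.960
z_β = 0.42 · 6.083 - 1.960
z_β = 0.595

Power = Φ(z_β) = Φ(0.595) ≈ 0.724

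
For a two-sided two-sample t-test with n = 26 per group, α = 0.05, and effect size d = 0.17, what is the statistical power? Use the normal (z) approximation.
Power ≈ 0.09

Power calculation (two-sample t-test, normal approximation):
z_β = d · √(n/2) - z_{α/2}
z_β = 0.17 · √(26/2) - 1.960
z_β = 0.17 · 3.606 - 1.960
z_β = -1.347

Power = Φ(z_β) = Φ(-1.347) ≈ 0.089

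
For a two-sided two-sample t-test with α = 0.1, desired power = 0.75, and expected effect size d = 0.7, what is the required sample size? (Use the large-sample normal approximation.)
n = 22 per group

Sample size formula (two-sample t-test, normal approximation):
n = 2 · ((z_{α/2} + z_β) / d)²

z_{α/2} = 1.645 (for α = 0.1, two-sided)
z_β = 0.674 (for power = 0.75)
d = 0.7

n = 2 · ((1.645 + 0.674) / 0.7)²
n = 2 · (3.313)²
n ≈ 21.95
Round up to the next whole number: n = 22 per group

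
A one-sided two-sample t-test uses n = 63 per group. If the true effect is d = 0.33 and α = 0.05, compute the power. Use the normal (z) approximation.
Power ≈ 0.58

Power calculation (two-sample t-test, normal approximation):
z_β = d · √(n/2) - z_α
z_β = 0.33 · √(63/2) - 1.645
z_β = 0.33 · 5.612 - 1.645
z_β = 0.207

Power = Φ(z_β) = Φ(0.207) ≈ 0.582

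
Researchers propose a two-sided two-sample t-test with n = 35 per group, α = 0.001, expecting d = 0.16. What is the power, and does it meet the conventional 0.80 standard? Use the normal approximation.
Power ≈ 0.00; the study is underpowered (power < 0.80)

Power calculation (two-sample t-test, normal approximation):
z_β = d · √(n/2) - z_{α/2}
z_β = 0.16 · √(35/2) - 3.291
z_β = 0.16 · 4.183 - 3.291
z_β = -2.621

Power = Φ(z_β) = Φ(-2.621) ≈ 0.004

Effect size d = 0.16 is very small by Cohen's convention (0.2/0.5/0.8).

Threshold: power ≥ 0.80 is conventionally adequate.
Power ≈ 0.00 → the study is underpowered (power < 0.80).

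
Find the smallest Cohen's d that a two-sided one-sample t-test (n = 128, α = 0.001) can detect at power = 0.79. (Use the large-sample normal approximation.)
d ≈ 0.36

Minimum detectable effect (one-sample t-test, normal approximation):
d = (z_{α/2} + z_β) / √n
d = (3.291 + 0.806) / √128
d = 4.097 / 11.314
d ≈ 0.36

By Cohen's convention (0.2 small / 0.5 medium / 0.8 large): small effect.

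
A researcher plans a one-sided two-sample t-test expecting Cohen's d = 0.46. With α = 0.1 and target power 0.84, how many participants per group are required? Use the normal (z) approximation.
n = 49 per group

Sample size formula (two-sample t-test, normal approximation):
n = 2 · ((z_α + z_β) / d)²

z_α = 1.282 (for α = 0.1, one-sided)
z_β = 0.994 (for power = 0.84)
d = 0.46

n = 2 · ((1.282 + 0.994) / 0.46)²
n = 2 · (4.948)²
n ≈ 48.97
Round up to the next whole number: n = 49 per group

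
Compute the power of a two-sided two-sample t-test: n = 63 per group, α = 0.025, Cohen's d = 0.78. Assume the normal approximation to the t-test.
Power ≈ 0.98

Power calculation (two-sample t-test, normal approximation):
z_β = d · √(n/2) - z_{α/2}
z_β = 0.78 · √(63/2) - 2.241
z_β = 0.78 · 5.612 - 2.241
z_β = 2.136

Power = Φ(z_β) = Φ(2.136) ≈ 0.984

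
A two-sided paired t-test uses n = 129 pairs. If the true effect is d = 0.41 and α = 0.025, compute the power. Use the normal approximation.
Power ≈ 0.99

Power calculation (paired t-test, normal approximation):
z_β = d · √n - z_{α/2}
z_β = 0.41 · √129 - 2.241
z_β = 0.41 · 11.358 - 2.241
z_β = 2.415

Power = Φ(z_β) = Φ(2.415) ≈ 0.992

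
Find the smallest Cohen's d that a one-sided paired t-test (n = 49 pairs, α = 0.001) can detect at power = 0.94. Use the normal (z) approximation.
d ≈ 0.66

Minimum detectable effect (paired t-test, normal approximation):
d = (z_α + z_β) / √n
d = (3.090 + 1.555) / √49
d = 4.645 / 7.000
d ≈ 0.66

By Cohen's convention (0.2 small / 0.5 medium / 0.8 large): medium effect.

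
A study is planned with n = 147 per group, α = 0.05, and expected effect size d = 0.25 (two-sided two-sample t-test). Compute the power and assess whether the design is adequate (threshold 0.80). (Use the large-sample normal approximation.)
Power ≈ 0.57; the study is underpowered (power < 0.80)

Power calculation (two-sample t-test, normal approximation):
z_β = d · √(n/2) - z_{α/2}
z_β = 0.25 · √(147/2) - 1.960
z_β = 0.25 · 8.573 - 1.960
z_β = 0.183

Power = Φ(z_β) = Φ(0.183) ≈ 0.573

Effect size d = 0.25 is small by Cohen's convention (0.2/0.5/0.8).

Threshold: power ≥ 0.80 is conventionally adequate.
Power ≈ 0.57 → the study is underpowered (power < 0.80).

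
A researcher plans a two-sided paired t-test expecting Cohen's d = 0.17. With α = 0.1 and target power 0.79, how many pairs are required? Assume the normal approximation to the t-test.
n = 208 pairs

Sample size formula (paired t-test, normal approximation):
n = ((z_{α/2} + z_β) / d)²

z_{α/2} = 1.645 (for α = 0.1, two-sided)
z_β = 0.806 (for power = 0.79)
d = 0.17

n = ((1.645 + 0.806) / 0.17)²
n = (14.418)²
n ≈ 207.88
Round up to the next whole number: n = 208 pairs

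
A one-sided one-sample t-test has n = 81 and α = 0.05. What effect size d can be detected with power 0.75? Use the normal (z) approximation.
d ≈ 0.26

Minimum detectable effect (one-sample t-test, normal approximation):
d = (z_α + z_β) / √n
d = (1.645 + 0.674) / √81
d = 2.319 / 9.000
d ≈ 0.26

By Cohen's convention (0.2 small / 0.5 medium / 0.8 large): small effect.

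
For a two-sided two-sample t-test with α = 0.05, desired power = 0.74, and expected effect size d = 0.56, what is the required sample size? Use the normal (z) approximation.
n = 44 per group

Sample size formula (two-sample t-test, normal approximation):
n = 2 · ((z_{α/2} + z_β) / d)²

z_{α/2} = 1.960 (for α = 0.05, two-sided)
z_β = 0.643 (for power = 0.74)
d = 0.56

n = 2 · ((1.960 + 0.643) / 0.56)²
n = 2 · (4.648)²
n ≈ 43.21
Round up to the next whole number: n = 44 per group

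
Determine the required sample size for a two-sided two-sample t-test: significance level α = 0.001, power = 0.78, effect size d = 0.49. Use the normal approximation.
n = 138 per group

Sample size formula (two-sample t-test, normal approximation):
n = 2 · ((z_{α/2} + z_β) / d)²

z_{α/2} = 3.291 (for α = 0.001, two-sided)
z_β = 0.772 (for power = 0.78)
d = 0.49

n = 2 · ((3.291 + 0.772) / 0.49)²
n = 2 · (8.292)²
n ≈ 137.51
Round up to the next whole number: n = 138 per group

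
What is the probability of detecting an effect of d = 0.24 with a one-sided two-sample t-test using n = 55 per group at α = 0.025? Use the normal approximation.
Power ≈ 0.24

Power calculation (two-sample t-test, normal approximation):
z_β = d · √(n/2) - z_α
z_β = 0.24 · √(55/2) - 1.960
z_β = 0.24 · 5.244 - 1.960
z_β = -0.701

Power = Φ(z_β) = Φ(-0.701) ≈ 0.242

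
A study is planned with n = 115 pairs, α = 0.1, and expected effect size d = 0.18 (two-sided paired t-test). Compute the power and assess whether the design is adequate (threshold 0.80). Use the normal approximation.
Power ≈ 0.61; the study is underpowered (power < 0.80)

Power calculation (paired t-test, normal approximation):
z_β = d · √n - z_{α/2}
z_β = 0.18 · √115 - 1.645
z_β = 0.18 · 10.724 - 1.645
z_β = 0.285

Power = Φ(z_β) = Φ(0.285) ≈ 0.612

Effect size d = 0.18 is very small by Cohen's convention (0.2/0.5/0.8).

Threshold: power ≥ 0.80 is conventionally adequate.
Power ≈ 0.61 → the study is underpowered (power < 0.80).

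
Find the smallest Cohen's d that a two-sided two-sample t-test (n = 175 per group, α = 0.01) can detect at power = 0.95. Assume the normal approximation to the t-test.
d ≈ 0.45

Minimum detectable effect (two-sample t-test, normal approximation):
d = (z_{α/2} + z_β) / √(n/2)
d = (2.576 + 1.645) / √(175/2)
d = 4.221 / 9.354
d ≈ 0.45

By Cohen's convention (0.2 small / 0.5 medium / 0.8 large): small effect.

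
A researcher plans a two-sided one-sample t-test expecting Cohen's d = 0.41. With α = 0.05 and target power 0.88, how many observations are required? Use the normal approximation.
n = 59

Sample size formula (one-sample t-test, normal approximation):
n = ((z_{α/2} + z_β) / d)²

z_{α/2} = 1.960 (for α = 0.05, two-sided)
z_β = 1.175 (for power = 0.88)
d = 0.41

n = ((1.960 + 1.175) / 0.41)²
n = (7.646)²
n ≈ 58.46
Round up to the next whole number: n = 59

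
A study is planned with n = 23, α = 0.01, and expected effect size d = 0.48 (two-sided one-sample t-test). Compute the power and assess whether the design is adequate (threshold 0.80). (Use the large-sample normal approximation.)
Power ≈ 0.39; the study is underpowered (power < 0.80)

Power calculation (one-sample t-test, normal approximation):
z_β = d · √n - z_{α/2}
z_β = 0.48 · √23 - 2.576
z_β = 0.48 · 4.796 - 2.576
z_β = -0.274

Power = Φ(z_β) = Φ(-0.274) ≈ 0.392

Effect size d = 0.48 is small by Cohen's convention (0.2/0.5/0.8).

Threshold: power ≥ 0.80 is conventionally adequate.
Power ≈ 0.39 → the study is underpowered (power < 0.80).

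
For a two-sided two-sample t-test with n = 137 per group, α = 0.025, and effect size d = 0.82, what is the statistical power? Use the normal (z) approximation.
Power ≈ 1.00

Power calculation (two-sample t-test, normal approximation):
z_β = d · √(n/2) - z_{α/2}
z_β = 0.82 · √(137/2) - 2.241
z_β = 0.82 · 8.276 - 2.241
z_β = 4.545

Power = Φ(z_β) = Φ(4.545) ≈ 1.000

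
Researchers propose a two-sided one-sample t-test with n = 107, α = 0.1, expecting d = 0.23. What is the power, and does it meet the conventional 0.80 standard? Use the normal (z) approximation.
Power ≈ 0.77; the study is underpowered (power < 0.80)

Power calculation (one-sample t-test, normal approximation):
z_β = d · √n - z_{α/2}
z_β = 0.23 · √107 - 1.645
z_β = 0.23 · 10.344 - 1.645
z_β = 0.734

Power = Φ(z_β) = Φ(0.734) ≈ 0.769

Effect size d = 0.23 is small by Cohen's convention (0.2/0.5/0.8).

Threshold: power ≥ 0.80 is conventionally adequate.
Power ≈ 0.77 → the study is underpowered (power < 0.80).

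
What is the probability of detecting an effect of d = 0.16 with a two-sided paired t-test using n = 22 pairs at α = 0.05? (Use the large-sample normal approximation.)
Power ≈ 0.11

Power calculation (paired t-test, normal approximation):
z_β = d · √n - z_{α/2}
z_β = 0.16 · √22 - 1.960
z_β = 0.16 · 4.690 - 1.960
z_β = -1.209

Power = Φ(z_β) = Φ(-1.209) ≈ 0.113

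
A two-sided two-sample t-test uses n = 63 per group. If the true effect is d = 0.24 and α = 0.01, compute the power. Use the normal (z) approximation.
Power ≈ 0.11

Power calculation (two-sample t-test, normal approximation):
z_β = d · √(n/2) - z_{α/2}
z_β = 0.24 · √(63/2) - 2.576
z_β = 0.24 · 5.612 - 2.576
z_β = -1.229

Power = Φ(z_β) = Φ(-1.229) ≈ 0.110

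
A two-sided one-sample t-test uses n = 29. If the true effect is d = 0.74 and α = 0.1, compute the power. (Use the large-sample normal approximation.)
Power ≈ 0.99

Power calculation (one-sample t-test, normal approximation):
z_β = d · √n - z_{α/2}
z_β = 0.74 · √29 - 1.645
z_β = 0.74 · 5.385 - 1.645
z_β = 2.340

Power = Φ(z_β) = Φ(2.340) ≈ 0.990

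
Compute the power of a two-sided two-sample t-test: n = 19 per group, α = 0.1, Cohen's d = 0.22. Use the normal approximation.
Power ≈ 0.17

Power calculation (two-sample t-test, normal approximation):
z_β = d · √(n/2) - z_{α/2}
z_β = 0.22 · √(19/2) - 1.645
z_β = 0.22 · 3.082 - 1.645
z_β = -0.967

Power = Φ(z_β) = Φ(-0.967) ≈ 0.167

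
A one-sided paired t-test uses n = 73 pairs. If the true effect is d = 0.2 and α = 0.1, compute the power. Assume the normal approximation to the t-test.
Power ≈ 0.67

Power calculation (paired t-test, normal approximation):
z_β = d · √n - z_α
z_β = 0.2 · √73 - 1.282
z_β = 0.2 · 8.544 - 1.282
z_β = 0.427

Power = Φ(z_β) = Φ(0.427) ≈ 0.665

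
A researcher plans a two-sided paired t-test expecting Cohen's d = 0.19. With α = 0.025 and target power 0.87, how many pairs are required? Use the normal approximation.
n = 315 pairs

Sample size formula (paired t-test, normal approximation):
n = ((z_{α/2} + z_β) / d)²

z_{α/2} = 2.241 (for α = 0.025, two-sided)
z_β = 1.126 (for power = 0.87)
d = 0.19

n = ((2.241 + 1.126) / 0.19)²
n = (17.721)²
n ≈ 314.03
Round up to the next whole number: n = 315 pairs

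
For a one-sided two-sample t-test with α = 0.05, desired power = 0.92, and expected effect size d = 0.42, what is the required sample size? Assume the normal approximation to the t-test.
n = 106 per group

Sample size formula (two-sample t-test, normal approximation):
n = 2 · ((z_α + z_β) / d)²

z_α = 1.645 (for α = 0.05, one-sided)
z_β = 1.405 (for power = 0.92)
d = 0.42

n = 2 · ((1.645 + 1.405) / 0.42)²
n = 2 · (7.262)²
n ≈ 105.47
Round up to the next whole number: n = 106 per group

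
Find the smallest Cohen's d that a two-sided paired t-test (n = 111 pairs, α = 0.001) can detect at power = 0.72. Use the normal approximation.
d ≈ 0.37

Minimum detectable effect (paired t-test, normal approximation):
d = (z_{α/2} + z_β) / √n
d = (3.291 + 0.583) / √111
d = 3.873 / 10.536
d ≈ 0.37

By Cohen's convention (0.2 small / 0.5 medium / 0.8 large): small effect.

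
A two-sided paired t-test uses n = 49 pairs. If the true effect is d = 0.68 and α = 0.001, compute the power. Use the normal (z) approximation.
Power ≈ 0.93

Power calculation (paired t-test, normal approximation):
z_β = d · √n - z_{α/2}
z_β = 0.68 · √49 - 3.291
z_β = 0.68 · 7.000 - 3.291
z_β = 1.469

Power = Φ(z_β) = Φ(1.469) ≈ 0.929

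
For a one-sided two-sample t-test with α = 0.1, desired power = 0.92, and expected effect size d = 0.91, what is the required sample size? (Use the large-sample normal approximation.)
n = 18 per group

Sample size formula (two-sample t-test, normal approximation):
n = 2 · ((z_α + z_β) / d)²

z_α = 1.282 (for α = 0.1, one-sided)
z_β = 1.405 (for power = 0.92)
d = 0.91

n = 2 · ((1.282 + 1.405) / 0.91)²
n = 2 · (2.953)²
n ≈ 17.44
Round up to the next whole number: n = 18 per group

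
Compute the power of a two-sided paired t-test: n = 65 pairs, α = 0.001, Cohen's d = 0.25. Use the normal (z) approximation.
Power ≈ 0.10

Power calculation (paired t-test, normal approximation):
z_β = d · √n - z_{α/2}
z_β = 0.25 · √65 - 3.291
z_β = 0.25 · 8.062 - 3.291
z_β = -1.275

Power = Φ(z_β) = Φ(-1.275) ≈ 0.101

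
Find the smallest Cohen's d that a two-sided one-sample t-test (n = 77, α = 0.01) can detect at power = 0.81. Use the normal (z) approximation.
d ≈ 0.39

Minimum detectable effect (one-sample t-test, normal approximation):
d = (z_{α/2} + z_β) / √n
d = (2.576 + 0.878) / √77
d = 3.454 / 8.775
d ≈ 0.39

By Cohen's convention (0.2 small / 0.5 medium / 0.8 large): small effect.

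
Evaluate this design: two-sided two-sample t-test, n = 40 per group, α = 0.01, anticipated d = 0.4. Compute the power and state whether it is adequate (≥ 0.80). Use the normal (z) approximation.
Power ≈ 0.22; the study is underpowered (power < 0.80)

Power calculation (two-sample t-test, normal approximation):
z_β = d · √(n/2) - z_{α/2}
z_β = 0.4 · √(40/2) - 2.576
z_β = 0.4 · 4.472 - 2.576
z_β = -0.787

Power = Φ(z_β) = Φ(-0.787) ≈ 0.216

Effect size d = 0.4 is small by Cohen's convention (0.2/0.5/0.8).

Threshold: power ≥ 0.80 is conventionally adequate.
Power ≈ 0.22 → the study is underpowered (power < 0.80).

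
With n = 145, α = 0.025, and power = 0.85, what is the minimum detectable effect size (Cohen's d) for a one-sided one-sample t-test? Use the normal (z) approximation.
d ≈ 0.25

Minimum detectable effect (one-sample t-test, normal approximation):
d = (z_α + z_β) / √n
d = (1.960 + 1.036) / √145
d = 2.996 / 12.042
d ≈ 0.25

By Cohen's convention (0.2 small / 0.5 medium / 0.8 large): small effect.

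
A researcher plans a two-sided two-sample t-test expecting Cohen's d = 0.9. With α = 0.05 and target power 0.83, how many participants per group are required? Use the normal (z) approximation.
n = 21 per group

Sample size formula (two-sample t-test, normal approximation):
n = 2 · ((z_{α/2} + z_β) / d)²

z_{α/2} = 1.960 (for α = 0.05, two-sided)
z_β = 0.954 (for power = 0.83)
d = 0.9

n = 2 · ((1.960 + 0.954) / 0.9)²
n = 2 · (3.238)²
n ≈ 20.97
Round up to the next whole number: n = 21 per group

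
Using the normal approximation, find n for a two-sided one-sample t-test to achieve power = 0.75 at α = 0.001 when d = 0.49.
n = 66

Sample size formula (one-sample t-test, normal approximation):
n = ((z_{α/2} + z_β) / d)²

z_{α/2} = 3.291 (for α = 0.001, two-sided)
z_β = 0.674 (for power = 0.75)
d = 0.49

n = ((3.291 + 0.674) / 0.49)²
n = (8.092)²
n ≈ 65.48
Round up to the next whole number: n = 66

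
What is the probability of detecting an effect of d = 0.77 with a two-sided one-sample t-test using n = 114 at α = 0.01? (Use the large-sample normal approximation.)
Power ≈ 1.00

Power calculation (one-sample t-test, normal approximation):
z_β = d · √n - z_{α/2}
z_β = 0.77 · √114 - 2.576
z_β = 0.77 · 10.677 - 2.576
z_β = 5.646

Power = Φ(z_β) = Φ(5.646) ≈ 1.000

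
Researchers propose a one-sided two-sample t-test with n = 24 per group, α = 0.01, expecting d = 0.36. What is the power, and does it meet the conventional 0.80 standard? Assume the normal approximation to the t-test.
Power ≈ 0.14; the study is underpowered (power < 0.80)

Power calculation (two-sample t-test, normal approximation):
z_β = d · √(n/2) - z_α
z_β = 0.36 · √(24/2) - 2.326
z_β = 0.36 · 3.464 - 2.326
z_β = -1.079

Power = Φ(z_β) = Φ(-1.079) ≈ 0.140

Effect size d = 0.36 is small by Cohen's convention (0.2/0.5/0.8).

Threshold: power ≥ 0.80 is conventionally adequate.
Power ≈ 0.14 → the study is underpowered (power < 0.80).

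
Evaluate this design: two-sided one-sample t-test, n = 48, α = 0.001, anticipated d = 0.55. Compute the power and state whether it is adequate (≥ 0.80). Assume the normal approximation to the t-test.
Power ≈ 0.70; the study is underpowered (power < 0.80)

Power calculation (one-sample t-test, normal approximation):
z_β = d · √n - z_{α/2}
z_β = 0.55 · √48 - 3.291
z_β = 0.55 · 6.928 - 3.291
z_β = 0.520

Power = Φ(z_β) = Φ(0.520) ≈ 0.698

Effect size d = 0.55 is medium by Cohen's convention (0.2/0.5/0.8).

Threshold: power ≥ 0.80 is conventionally adequate.
Power ≈ 0.70 → the study is underpowered (power < 0.80).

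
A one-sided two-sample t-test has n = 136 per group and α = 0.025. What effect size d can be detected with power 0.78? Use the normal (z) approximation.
d ≈ 0.33

Minimum detectable effect (two-sample t-test, normal approximation):
d = (z_α + z_β) / √(n/2)
d = (1.960 + 0.772) / √(136/2)
d = 2.732 / 8.246
d ≈ 0.33

By Cohen's convention (0.2 small / 0.5 medium / 0.8 large): small effect.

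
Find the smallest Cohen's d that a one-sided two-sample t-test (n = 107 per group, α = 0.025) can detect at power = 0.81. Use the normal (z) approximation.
d ≈ 0.39

Minimum detectable effect (two-sample t-test, normal approximation):
d = (z_α + z_β) / √(n/2)
d = (1.960 + 0.878) / √(107/2)
d = 2.838 / 7.314
d ≈ 0.39

By Cohen's convention (0.2 small / 0.5 medium / 0.8 large): small effect.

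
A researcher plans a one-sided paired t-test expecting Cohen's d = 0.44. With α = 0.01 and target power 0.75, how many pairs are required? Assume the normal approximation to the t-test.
n = 47 pairs

Sample size formula (paired t-test, normal approximation):
n = ((z_α + z_β) / d)²

z_α = 2.326 (for α = 0.01, one-sided)
z_β = 0.674 (for power = 0.75)
d = 0.44

n = ((2.326 + 0.674) / 0.44)²
n = (6.818)²
n ≈ 46.49
Round up to the next whole number: n = 47 pairs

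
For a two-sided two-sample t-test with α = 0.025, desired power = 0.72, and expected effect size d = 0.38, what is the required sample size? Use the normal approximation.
n = 111 per group

Sample size formula (two-sample t-test, normal approximation):
n = 2 · ((z_{α/2} + z_β) / d)²

z_{α/2} = 2.241 (for α = 0.025, two-sided)
z_β = 0.583 (for power = 0.72)
d = 0.38

n = 2 · ((2.241 + 0.583) / 0.38)²
n = 2 · (7.432)²
n ≈ 110.47
Round up to the next whole number: n = 111 per group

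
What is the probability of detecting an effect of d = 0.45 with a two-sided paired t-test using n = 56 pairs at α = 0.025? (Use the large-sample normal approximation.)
Power ≈ 0.87

Power calculation (paired t-test, normal approximation):
z_β = d · √n - z_{α/2}
z_β = 0.45 · √56 - 2.241
z_β = 0.45 · 7.483 - 2.241
z_β = 1.126

Power = Φ(z_β) = Φ(1.126) ≈ 0.870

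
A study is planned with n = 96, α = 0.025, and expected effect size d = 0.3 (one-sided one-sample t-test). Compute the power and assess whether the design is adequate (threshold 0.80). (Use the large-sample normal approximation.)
Power ≈ 0.84; the study is adequately powered (power ≥ 0.80)

Power calculation (one-sample t-test, normal approximation):
z_β = d · √n - z_α
z_β = 0.3 · √96 - 1.960
z_β = 0.3 · 9.798 - 1.960
z_β = 0.979

Power = Φ(z_β) = Φ(0.979) ≈ 0.836

Effect size d = 0.3 is small by Cohen's convention (0.2/0.5/0.8).

Threshold: power ≥ 0.80 is conventionally adequate.
Power ≈ 0.84 → the study is adequately powered (power ≥ 0.80).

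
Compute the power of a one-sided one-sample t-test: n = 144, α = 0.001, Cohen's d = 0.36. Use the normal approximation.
Power ≈ 0.89

Power calculation (one-sample t-test, normal approximation):
z_β = d · √n - z_α
z_β = 0.36 · √144 - 3.090
z_β = 0.36 · 12.000 - 3.090
z_β = 1.230

Power = Φ(z_β) = Φ(1.230) ≈ 0.891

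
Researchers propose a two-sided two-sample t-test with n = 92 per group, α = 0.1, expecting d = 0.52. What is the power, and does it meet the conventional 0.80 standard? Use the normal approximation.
Power ≈ 0.97; the study is adequately powered (power ≥ 0.80)

Power calculation (two-sample t-test, normal approximation):
z_β = d · √(n/2) - z_{α/2}
z_β = 0.52 · √(92/2) - 1.645
z_β = 0.52 · 6.782 - 1.645
z_β = 1.882

Power = Φ(z_β) = Φ(1.882) ≈ 0.970

Effect size d = 0.52 is medium by Cohen's convention (0.2/0.5/0.8).

Threshold: power ≥ 0.80 is conventionally adequate.
Power ≈ 0.97 → the study is adequately powered (power ≥ 0.80).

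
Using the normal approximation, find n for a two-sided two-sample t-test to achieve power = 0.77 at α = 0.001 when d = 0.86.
n = 44 per group

Sample size formula (two-sample t-test, normal approximation):
n = 2 · ((z_{α/2} + z_β) / d)²

z_{α/2} = 3.291 (for α = 0.001, two-sided)
z_β = 0.739 (for power = 0.77)
d = 0.86

n = 2 · ((3.291 + 0.739) / 0.86)²
n = 2 · (4.686)²
n ≈ 43.92
Round up to the next whole number: n = 44 per group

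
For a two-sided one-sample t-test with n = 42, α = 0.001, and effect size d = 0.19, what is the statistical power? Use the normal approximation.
Power ≈ 0.02

Power calculation (one-sample t-test, normal approximation):
z_β = d · √n - z_{α/2}
z_β = 0.19 · √42 - 3.291
z_β = 0.19 · 6.481 - 3.291
z_β = -2.059

Power = Φ(z_β) = Φ(-2.059) ≈ 0.020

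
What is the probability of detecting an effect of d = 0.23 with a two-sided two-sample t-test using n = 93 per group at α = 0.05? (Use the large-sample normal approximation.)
Power ≈ 0.35

Power calculation (two-sample t-test, normal approximation):
z_β = d · √(n/2) - z_{α/2}
z_β = 0.23 · √(93/2) - 1.960
z_β = 0.23 · 6.819 - 1.960
z_β = -0.392

Power = Φ(z_β) = Φ(-0.392) ≈ 0.348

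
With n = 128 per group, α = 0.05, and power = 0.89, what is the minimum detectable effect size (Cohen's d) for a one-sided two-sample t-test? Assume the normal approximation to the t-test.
d ≈ 0.36

Minimum detectable effect (two-sample t-test, normal approximation):
d = (z_α + z_β) / √(n/2)
d = (1.645 + 1.227) / √(128/2)
d = 2.871 / 8.000
d ≈ 0.36

By Cohen's convention (0.2 small / 0.5 medium / 0.8 large): small effect.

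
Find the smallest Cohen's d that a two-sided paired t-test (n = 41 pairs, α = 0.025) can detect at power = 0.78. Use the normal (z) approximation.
d ≈ 0.47

Minimum detectable effect (paired t-test, normal approximation):
d = (z_{α/2} + z_β) / √n
d = (2.241 + 0.772) / √41
d = 3.014 / 6.403
d ≈ 0.47

By Cohen's convention (0.2 small / 0.5 medium / 0.8 large): small effect.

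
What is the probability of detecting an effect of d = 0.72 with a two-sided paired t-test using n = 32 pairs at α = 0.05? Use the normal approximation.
Power ≈ 0.98

Power calculation (paired t-test, normal approximation):
z_β = d · √n - z_{α/2}
z_β = 0.72 · √32 - 1.960
z_β = 0.72 · 5.657 - 1.960
z_β = 2.113

Power = Φ(z_β) = Φ(2.113) ≈ 0.983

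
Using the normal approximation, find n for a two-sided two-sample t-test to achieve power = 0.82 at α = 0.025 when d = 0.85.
n = 28 per group

Sample size formula (two-sample t-test, normal approximation):
n = 2 · ((z_{α/2} + z_β) / d)²

z_{α/2} = 2.241 (for α = 0.025, two-sided)
z_β = 0.915 (for power = 0.82)
d = 0.85

n = 2 · ((2.241 + 0.915) / 0.85)²
n = 2 · (3.713)²
n ≈ 27.57
Round up to the next whole number: n = 28 per group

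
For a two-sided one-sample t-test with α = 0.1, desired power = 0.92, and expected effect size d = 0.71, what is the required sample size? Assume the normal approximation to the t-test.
n = 19

Sample size formula (one-sample t-test, normal approximation):
n = ((z_{α/2} + z_β) / d)²

z_{α/2} = 1.645 (for α = 0.1, two-sided)
z_β = 1.405 (for power = 0.92)
d = 0.71

n = ((1.645 + 1.405) / 0.71)²
n = (4.296)²
n ≈ 18.46
Round up to the next whole number: n = 19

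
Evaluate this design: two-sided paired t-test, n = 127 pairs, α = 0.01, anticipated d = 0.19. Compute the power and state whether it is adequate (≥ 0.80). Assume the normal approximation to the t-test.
Power ≈ 0.33; the study is underpowered (power < 0.80)

Power calculation (paired t-test, normal approximation):
z_β = d · √n - z_{α/2}
z_β = 0.19 · √127 - 2.576
z_β = 0.19 · 11.269 - 2.576
z_β = -0.435

Power = Φ(z_β) = Φ(-0.435) ≈ 0.332

Effect size d = 0.19 is very small by Cohen's convention (0.2/0.5/0.8).

Threshold: power ≥ 0.80 is conventionally adequate.
Power ≈ 0.33 → the study is underpowered (power < 0.80).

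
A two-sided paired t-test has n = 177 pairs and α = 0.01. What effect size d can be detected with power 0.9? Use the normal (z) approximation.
d ≈ 0.29

Minimum detectable effect (paired t-test, normal approximation):
d = (z_{α/2} + z_β) / √n
d = (2.576 + 1.282) / √177
d = 3.857 / 13.304
d ≈ 0.29

By Cohen's convention (0.2 small / 0.5 medium / 0.8 large): small effect.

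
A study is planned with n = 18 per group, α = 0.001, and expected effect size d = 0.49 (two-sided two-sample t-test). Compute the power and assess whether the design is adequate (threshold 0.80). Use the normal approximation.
Power ≈ 0.03; the study is underpowered (power < 0.80)

Power calculation (two-sample t-test, normal approximation):
z_β = d · √(n/2) - z_{α/2}
z_β = 0.49 · √(18/2) - 3.291
z_β = 0.49 · 3.000 - 3.291
z_β = -1.821

Power = Φ(z_β) = Φ(-1.821) ≈ 0.034

Effect size d = 0.49 is small by Cohen's convention (0.2/0.5/0.8).

Threshold: power ≥ 0.80 is conventionally adequate.
Power ≈ 0.03 → the study is underpowered (power < 0.80).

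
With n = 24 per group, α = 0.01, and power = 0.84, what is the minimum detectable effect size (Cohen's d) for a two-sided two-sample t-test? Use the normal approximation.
d ≈ 1.03

Minimum detectable effect (two-sample t-test, normal approximation):
d = (z_{α/2} + z_β) / √(n/2)
d = (2.576 + 0.994) / √(24/2)
d = 3.570 / 3.464
d ≈ 1.03

By Cohen's convention (0.2 small / 0.5 medium / 0.8 large): large effect.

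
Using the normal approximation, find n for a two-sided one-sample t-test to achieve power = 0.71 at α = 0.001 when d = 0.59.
n = 43

Sample size formula (one-sample t-test, normal approximation):
n = ((z_{α/2} + z_β) / d)²

z_{α/2} = 3.291 (for α = 0.001, two-sided)
z_β = 0.553 (for power = 0.71)
d = 0.59

n = ((3.291 + 0.553) / 0.59)²
n = (6.515)²
n ≈ 42.45
Round up to the next whole number: n = 43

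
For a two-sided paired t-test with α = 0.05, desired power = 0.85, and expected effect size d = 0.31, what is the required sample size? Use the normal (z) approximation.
n = 94 pairs

Sample size formula (paired t-test, normal approximation):
n = ((z_{α/2} + z_β) / d)²

z_{α/2} = 1.960 (for α = 0.05, two-sided)
z_β = 1.036 (for power = 0.85)
d = 0.31

n = ((1.960 + 1.036) / 0.31)²
n = (9.665)²
n ≈ 93.41
Round up to the next whole number: n = 94 pairs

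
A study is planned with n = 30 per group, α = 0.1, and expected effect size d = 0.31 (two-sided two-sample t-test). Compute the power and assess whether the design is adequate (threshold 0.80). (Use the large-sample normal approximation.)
Power ≈ 0.33; the study is underpowered (power < 0.80)

Power calculation (two-sample t-test, normal approximation):
z_β = d · √(n/2) - z_{α/2}
z_β = 0.31 · √(30/2) - 1.645
z_β = 0.31 · 3.873 - 1.645
z_β = -0.444

Power = Φ(z_β) = Φ(-0.444) ≈ 0.328

Effect size d = 0.31 is small by Cohen's convention (0.2/0.5/0.8).

Threshold: power ≥ 0.80 is conventionally adequate.
Power ≈ 0.33 → the study is underpowered (power < 0.80).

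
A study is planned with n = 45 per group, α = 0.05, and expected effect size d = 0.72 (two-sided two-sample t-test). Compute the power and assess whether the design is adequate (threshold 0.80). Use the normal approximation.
Power ≈ 0.93; the study is adequately powered (power ≥ 0.80)

Power calculation (two-sample t-test, normal approximation):
z_β = d · √(n/2) - z_{α/2}
z_β = 0.72 · √(45/2) - 1.960
z_β = 0.72 · 4.743 - 1.960
z_β = 1.455

Power = Φ(z_β) = Φ(1.455) ≈ 0.927

Effect size d = 0.72 is medium by Cohen's convention (0.2/0.5/0.8).

Threshold: power ≥ 0.80 is conventionally adequate.
Power ≈ 0.93 → the study is adequately powered (power ≥ 0.80).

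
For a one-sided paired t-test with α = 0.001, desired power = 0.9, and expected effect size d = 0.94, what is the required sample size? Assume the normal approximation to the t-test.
n = 22 pairs

Sample size formula (paired t-test, normal approximation):
n = ((z_α + z_β) / d)²

z_α = 3.090 (for α = 0.001, one-sided)
z_β = 1.282 (for power = 0.9)
d = 0.94

n = ((3.090 + 1.282) / 0.94)²
n = (4.651)²
n ≈ 21.63
Round up to the next whole number: n = 22 pairs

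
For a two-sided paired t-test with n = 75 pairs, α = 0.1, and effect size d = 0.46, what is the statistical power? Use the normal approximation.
Power ≈ 0.99

Power calculation (paired t-test, normal approximation):
z_β = d · √n - z_{α/2}
z_β = 0.46 · √75 - 1.645
z_β = 0.46 · 8.660 - 1.645
z_β = 2.339

Power = Φ(z_β) = Φ(2.339) ≈ 0.990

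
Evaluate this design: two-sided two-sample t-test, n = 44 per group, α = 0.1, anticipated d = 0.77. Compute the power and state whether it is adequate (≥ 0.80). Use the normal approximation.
Power ≈ 0.98; the study is adequately powered (power ≥ 0.80)

Power calculation (two-sample t-test, normal approximation):
z_β = d · √(n/2) - z_{α/2}
z_β = 0.77 · √(44/2) - 1.645
z_β = 0.77 · 4.690 - 1.645
z_β = 1.967

Power = Φ(z_β) = Φ(1.967) ≈ 0.975

Effect size d = 0.77 is medium by Cohen's convention (0.2/0.5/0.8).

Threshold: power ≥ 0.80 is conventionally adequate.
Power ≈ 0.98 → the study is adequately powered (power ≥ 0.80).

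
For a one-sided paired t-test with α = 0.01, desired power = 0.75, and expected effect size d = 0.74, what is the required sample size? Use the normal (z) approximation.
n = 17 pairs

Sample size formula (paired t-test, normal approximation):
n = ((z_α + z_β) / d)²

z_α = 2.326 (for α = 0.01, one-sided)
z_β = 0.674 (for power = 0.75)
d = 0.74

n = ((2.326 + 0.674) / 0.74)²
n = (4.054)²
n ≈ 16.43
Round up to the next whole number: n = 17 pairs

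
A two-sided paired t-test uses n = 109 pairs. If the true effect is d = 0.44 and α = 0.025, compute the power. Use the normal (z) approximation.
Power ≈ 0.99

Power calculation (paired t-test, normal approximation):
z_β = d · √n - z_{α/2}
z_β = 0.44 · √109 - 2.241
z_β = 0.44 · 10.440 - 2.241
z_β = 2.352

Power = Φ(z_β) = Φ(2.352) ≈ 0.991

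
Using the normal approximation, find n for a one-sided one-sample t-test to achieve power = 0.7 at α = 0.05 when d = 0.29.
n = 56

Sample size formula (one-sample t-test, normal approximation):
n = ((z_α + z_β) / d)²

z_α = 1.645 (for α = 0.05, one-sided)
z_β = 0.524 (for power = 0.7)
d = 0.29

n = ((1.645 + 0.524) / 0.29)²
n = (7.479)²
n ≈ 55.94
Round up to the next whole number: n = 56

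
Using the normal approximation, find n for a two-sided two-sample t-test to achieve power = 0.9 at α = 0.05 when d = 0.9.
n = 26 per group

Sample size formula (two-sample t-test, normal approximation):
n = 2 · ((z_{α/2} + z_β) / d)²

z_{α/2} = 1.960 (for α = 0.05, two-sided)
z_β = 1.282 (for power = 0.9)
d = 0.9

n = 2 · ((1.960 + 1.282) / 0.9)²
n = 2 · (3.602)²
n ≈ 25.95
Round up to the next whole number: n = 26 per group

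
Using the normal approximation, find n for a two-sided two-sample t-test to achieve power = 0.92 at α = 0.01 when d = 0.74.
n = 58 per group

Sample size formula (two-sample t-test, normal approximation):
n = 2 · ((z_{α/2} + z_β) / d)²

z_{α/2} = 2.576 (for α = 0.01, two-sided)
z_β = 1.405 (for power = 0.92)
d = 0.74

n = 2 · ((2.576 + 1.405) / 0.74)²
n = 2 · (5.380)²
n ≈ 57.89
Round up to the next whole number: n = 58 per group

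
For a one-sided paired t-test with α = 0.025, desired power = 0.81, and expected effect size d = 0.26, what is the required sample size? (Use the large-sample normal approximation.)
n = 120 pairs

Sample size formula (paired t-test, normal approximation):
n = ((z_α + z_β) / d)²

z_α = 1.960 (for α = 0.025, one-sided)
z_β = 0.878 (for power = 0.81)
d = 0.26

n = ((1.960 + 0.878) / 0.26)²
n = (10.915)²
n ≈ 119.14
Round up to the next whole number: n = 120 pairs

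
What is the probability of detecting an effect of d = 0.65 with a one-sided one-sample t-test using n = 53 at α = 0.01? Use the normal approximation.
Power ≈ 0.99

Power calculation (one-sample t-test, normal approximation):
z_β = d · √n - z_α
z_β = 0.65 · √53 - 2.326
z_β = 0.65 · 7.280 - 2.326
z_β = 2.406

Power = Φ(z_β) = Φ(2.406) ≈ 0.992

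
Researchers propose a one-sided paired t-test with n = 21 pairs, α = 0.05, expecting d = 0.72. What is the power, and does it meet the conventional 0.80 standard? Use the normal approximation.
Power ≈ 0.95; the study is adequately powered (power ≥ 0.80)

Power calculation (paired t-test, normal approximation):
z_β = d · √n - z_α
z_β = 0.72 · √21 - 1.645
z_β = 0.72 · 4.583 - 1.645
z_β = 1.655

Power = Φ(z_β) = Φ(1.655) ≈ 0.951

Effect size d = 0.72 is medium by Cohen's convention (0.2/0.5/0.8).

Threshold: power ≥ 0.80 is conventionally adequate.
Power ≈ 0.95 → the study is adequately powered (power ≥ 0.80).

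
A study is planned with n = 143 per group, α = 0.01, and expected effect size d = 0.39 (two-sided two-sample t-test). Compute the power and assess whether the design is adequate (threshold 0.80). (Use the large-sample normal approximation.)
Power ≈ 0.76; the study is underpowered (power < 0.80)

Power calculation (two-sample t-test, normal approximation):
z_β = d · √(n/2) - z_{α/2}
z_β = 0.39 · √(143/2) - 2.576
z_β = 0.39 · 8.456 - 2.576
z_β = 0.722

Power = Φ(z_β) = Φ(0.722) ≈ 0.765

Effect size d = 0.39 is small by Cohen's convention (0.2/0.5/0.8).

Threshold: power ≥ 0.80 is conventionally adequate.
Power ≈ 0.76 → the study is underpowered (power < 0.80).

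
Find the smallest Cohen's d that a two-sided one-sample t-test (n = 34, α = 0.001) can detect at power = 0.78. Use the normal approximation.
d ≈ 0.70

Minimum detectable effect (one-sample t-test, normal approximation):
d = (z_{α/2} + z_β) / √n
d = (3.291 + 0.772) / √34
d = 4.063 / 5.831
d ≈ 0.70

By Cohen's convention (0.2 small / 0.5 medium / 0.8 large): medium effect.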